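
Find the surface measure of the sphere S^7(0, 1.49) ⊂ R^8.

S = n·V_n(r)/r = 8·V_8(1.49)/1.49 (volume-to-surface relation), giving 529.398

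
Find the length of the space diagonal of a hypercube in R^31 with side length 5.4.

d = √(5.4² + 5.4² + ... + 5.4²) [31 terms] = √(31·5.4²) = 5.4√31 ≈ 30.0659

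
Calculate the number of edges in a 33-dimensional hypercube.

Number of 1-faces = C(33,1)·2^(33-1) = 33·4294967296 = 141733920768.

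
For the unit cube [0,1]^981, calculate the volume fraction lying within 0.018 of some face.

1 - (1 - 2·0.018)^981 = 1 - 0.964^981 ≈ 1 - 2.396e-16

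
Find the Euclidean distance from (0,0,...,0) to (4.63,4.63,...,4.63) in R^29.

d = √(4.63² + 4.63² + ... + 4.63²) [29 terms] = √(29·4.63²) = 4.63√29 ≈ 24.9333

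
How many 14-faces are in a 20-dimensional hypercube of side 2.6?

f_14(20-cube) = (20 choose 14) · 2^6 = 2480640.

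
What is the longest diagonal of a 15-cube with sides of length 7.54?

d = √(7.54² + 7.54² + ... + 7.54²) [15 terms] = √(15·7.54²) = 7.54√15 ≈ 29.2023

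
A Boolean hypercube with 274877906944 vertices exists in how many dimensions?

Since 2^n = 274877906944, we have n = 38.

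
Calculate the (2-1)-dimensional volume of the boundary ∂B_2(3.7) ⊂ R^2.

|∂B_2(3.7)| = 2πr = 2π·3.7 ≈ 23.2478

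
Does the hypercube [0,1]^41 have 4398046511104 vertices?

False. The 41-cube has 2^41 = 2199023255552 vertices.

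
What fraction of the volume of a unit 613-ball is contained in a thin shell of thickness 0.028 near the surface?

1 - (1-0.028)^613 ≈ 0.9999999725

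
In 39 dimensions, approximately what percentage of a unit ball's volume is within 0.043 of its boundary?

1 - (1-0.043)^39 ≈ 0.819878 ≈ 81.99%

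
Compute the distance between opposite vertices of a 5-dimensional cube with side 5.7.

||(5.7,5.7,...,5.7)|| = √(5)·5.7 ≈ 12.7456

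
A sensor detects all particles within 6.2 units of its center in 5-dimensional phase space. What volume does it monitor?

V_5(6.2) = π^(5/2) · (6.2)^5 / Γ(5/2 + 1) ≈ 48223.3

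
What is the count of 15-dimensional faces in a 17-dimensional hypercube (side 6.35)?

f_15(17-cube) = (17 choose 15) · 2^2 = 544.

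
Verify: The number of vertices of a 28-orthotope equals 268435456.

True. The 28-cube has 2^28 = 268435456 vertices.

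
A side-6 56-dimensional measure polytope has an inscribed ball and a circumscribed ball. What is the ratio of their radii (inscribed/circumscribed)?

Ratio = (s/2)/(s√56/2) = 56^(-1/2) ≈ 0.133631.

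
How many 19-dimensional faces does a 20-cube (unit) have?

An n-cube has C(n,k)·2^(n-k) k-faces. Here C(20,19)·2^1 = 20·2 = 40.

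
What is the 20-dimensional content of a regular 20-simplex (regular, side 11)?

Volume = 11^20 · √(21/2^20) / 20! ≈ 1.23748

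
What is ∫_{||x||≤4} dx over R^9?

Volume = π^{9/2}·(4)^9/Γ(11/2) = 8388608·π^4/945 ≈ 864684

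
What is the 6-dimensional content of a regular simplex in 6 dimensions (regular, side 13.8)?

Volume = 13.8^6 · √(7/2^6) / 6! ≈ 3172.5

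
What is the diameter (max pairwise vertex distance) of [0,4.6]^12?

Diagonal = √12 · 4.6 ≈ 15.9349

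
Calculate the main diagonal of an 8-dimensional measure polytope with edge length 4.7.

d = √(4.7² + 4.7² + ... + 4.7²) [8 terms] = √(8·4.7²) = 4.7√8 ≈ 13.2936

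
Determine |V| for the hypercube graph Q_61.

Number of vertices = 2^61 = 2305843009213693952.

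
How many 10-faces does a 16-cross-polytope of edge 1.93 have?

Each 10-face is the convex hull of 11 vertices, one chosen as ±e_i from each of 11 distinct axes: 2^11·C(16,11) = 8945664.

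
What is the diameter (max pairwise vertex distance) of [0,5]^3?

||(5,5,...,5)|| = √(3)·5 ≈ 8.66025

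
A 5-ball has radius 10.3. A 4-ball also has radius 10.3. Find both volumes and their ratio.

V_5(10.3) ≈ 610217. V_4(10.3) ≈ 55541.6. Ratio V_5/V_4 ≈ 10.99.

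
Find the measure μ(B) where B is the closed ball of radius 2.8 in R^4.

The n-ball volume is π^(n/2)·r^n/Γ(n/2+1). With n=4, r=2.8: V ≈ 303.321.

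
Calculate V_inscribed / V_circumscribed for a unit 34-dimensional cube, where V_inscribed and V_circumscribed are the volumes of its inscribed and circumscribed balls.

Volume scales as r^n, and r_in/r_out = 1/√34, giving (1/√34)^34 ≈ 9.22271e-27.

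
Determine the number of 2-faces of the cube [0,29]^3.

An n-cube has C(n,k)·2^(n-k) k-faces. Here C(3,2)·2^1 = 3·2 = 6.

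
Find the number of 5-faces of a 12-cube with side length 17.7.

f_5(12-cube) = (12 choose 5) · 2^7 = 101376.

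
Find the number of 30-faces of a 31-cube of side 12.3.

Number of 30-faces = C(31,30) · 2^(31-30) = 31 · 2 = 62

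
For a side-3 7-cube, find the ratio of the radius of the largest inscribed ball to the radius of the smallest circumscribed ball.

For an n-cube of any side s, the inradius is s/2 and the circumradius is s√n/2, so the ratio is 1/√7 ≈ 0.377964.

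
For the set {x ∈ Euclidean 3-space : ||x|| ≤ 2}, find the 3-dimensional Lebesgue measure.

Volume = π^{3/2}·(2)^3/Γ(5/2) = 32·π/3 ≈ 33.5103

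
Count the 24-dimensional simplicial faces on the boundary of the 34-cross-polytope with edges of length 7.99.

Number of 24-faces = 2^(24+1) · C(34,24+1) = 33554432 · 52451256 = 1759972102766592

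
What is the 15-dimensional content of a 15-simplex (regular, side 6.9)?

Volume = 6.9^15 · √(16/2^15) / 15! ≈ 0.0646505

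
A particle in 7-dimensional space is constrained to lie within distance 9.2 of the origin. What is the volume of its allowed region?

V_7(9.2) = π^(7/2) · (9.2)^7 / Γ(7/2 + 1) ≈ 2.63569e+07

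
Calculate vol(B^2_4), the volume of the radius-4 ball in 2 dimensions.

V = 16·π ≈ 50.2655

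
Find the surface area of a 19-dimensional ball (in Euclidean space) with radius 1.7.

S = n·V_n(r)/r = 19·V_19(1.7)/1.7 (volume-to-surface relation), giving 12457.2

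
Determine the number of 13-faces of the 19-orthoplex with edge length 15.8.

An n-cross-polytope has 2^(k+1)·C(n,k+1) k-faces. Here 2^14·C(19,14) = 16384·11628 = 190513152.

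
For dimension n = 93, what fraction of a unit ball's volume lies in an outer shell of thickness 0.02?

1 - (1-0.02)^93 ≈ 0.847235 ≈ 84.72%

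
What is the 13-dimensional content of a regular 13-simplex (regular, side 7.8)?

V = (7.8^13 / 13!) · √((13+1) / 2^13) ≈ 2.62614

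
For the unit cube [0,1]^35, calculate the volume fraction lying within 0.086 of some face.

1 - (1 - 2·0.086)^35 = 1 - 0.828^35 ≈ 0.998648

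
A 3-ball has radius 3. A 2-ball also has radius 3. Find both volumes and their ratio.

V_3(3) ≈ 113.097. V_2(3) ≈ 28.2743. Ratio V_3/V_2 ≈ 4.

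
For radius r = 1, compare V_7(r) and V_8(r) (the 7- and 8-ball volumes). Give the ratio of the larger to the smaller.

V_7(1) ≈ 4.72477, V_8(1) ≈ 4.05871. The 7-ball is larger by a factor of 1.164.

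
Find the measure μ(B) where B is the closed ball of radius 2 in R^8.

V = 32·π^4/3 ≈ 1039.03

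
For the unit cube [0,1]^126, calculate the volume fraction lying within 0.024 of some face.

Shell fraction = 1 - (1-0.048)^126 ≈ 0.997966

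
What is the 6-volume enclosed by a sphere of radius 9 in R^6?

V = 177147·π^3/2 ≈ 2.74633e+06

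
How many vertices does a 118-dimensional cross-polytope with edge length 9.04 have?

The vertices are ±e_1, ..., ±e_118, so there are 2·118 = 236.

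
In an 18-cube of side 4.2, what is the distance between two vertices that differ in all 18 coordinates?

Diagonal = √18 · 4.2 ≈ 17.8191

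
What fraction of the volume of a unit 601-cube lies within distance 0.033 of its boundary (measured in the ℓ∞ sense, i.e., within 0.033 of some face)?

Shell fraction = 1 - (1-0.066)^601 ≈ 1 - 1.508e-18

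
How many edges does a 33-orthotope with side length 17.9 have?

The 33-cube has n·2^(n-1) = 33·2^32 = 33·4294967296 = 141733920768 edges.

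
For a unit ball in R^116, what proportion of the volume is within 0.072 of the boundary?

V(inner)/V(outer) = ((1-0.072)/1)^116 ≈ 0.000172, so the shell fraction is 0.999828.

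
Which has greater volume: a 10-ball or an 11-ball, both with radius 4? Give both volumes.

V_10(4) ≈ 2.67404e+06. V_11(4) ≈ 7.9025e+06. The 11-ball is larger.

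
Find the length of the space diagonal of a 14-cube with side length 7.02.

d = √(7.02² + 7.02² + ... + 7.02²) [14 terms] = √(14·7.02²) = 7.02√14 ≈ 26.2664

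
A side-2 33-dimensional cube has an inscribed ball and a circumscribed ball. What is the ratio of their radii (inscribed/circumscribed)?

r_in = 2/2 (half the side); r_out = 2√33/2 (half the diagonal). Ratio = 1/√33 ≈ 0.174078.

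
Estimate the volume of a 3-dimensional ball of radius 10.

V = 4000·π/3 ≈ 4188.79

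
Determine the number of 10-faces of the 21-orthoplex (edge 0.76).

f_10(21-orthoplex) = 2^11 · (21 choose 11) = 722362368.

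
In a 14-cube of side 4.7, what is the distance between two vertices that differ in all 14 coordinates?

||(4.7,4.7,...,4.7)|| = √(14)·4.7 ≈ 17.5858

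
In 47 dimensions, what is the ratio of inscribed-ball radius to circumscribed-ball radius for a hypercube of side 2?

Ratio = (s/2)/(s√47/2) = 47^(-1/2) ≈ 0.145865.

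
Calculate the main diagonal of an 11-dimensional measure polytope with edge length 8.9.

||(8.9,8.9,...,8.9)|| = √(11)·8.9 ≈ 29.518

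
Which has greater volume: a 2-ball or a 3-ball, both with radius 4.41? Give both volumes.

V_2(4.41) ≈ 61.098. V_3(4.41) ≈ 359.256. The 3-ball is larger.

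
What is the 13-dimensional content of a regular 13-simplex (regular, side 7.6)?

V = (7.6^13 / 13!) · √((13+1) / 2^13) ≈ 1.87355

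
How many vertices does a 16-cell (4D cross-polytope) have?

The vertices are ±e_1, ..., ±e_4, so there are 2·4 = 8.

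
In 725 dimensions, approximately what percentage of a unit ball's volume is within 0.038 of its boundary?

1 - (1-0.038)^725 ≈ 1 - 6.338e-13 ≈ (100 - 6.34e-11)%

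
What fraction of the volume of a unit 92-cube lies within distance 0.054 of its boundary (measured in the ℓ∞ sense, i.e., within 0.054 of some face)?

The inner cube has side 1-2·0.054 = 0.892 and volume (0.892)^92 ≈ 2.714e-05, so the shell holds 0.999973 of the volume.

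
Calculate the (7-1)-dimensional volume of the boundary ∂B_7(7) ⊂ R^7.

|∂B_7(7)| = 1882384·π^3/15 ≈ 3.89105e+06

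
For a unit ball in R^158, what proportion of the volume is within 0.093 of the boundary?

V(inner)/V(outer) = ((1-0.093)/1)^158 ≈ 2.004e-07, so the shell fraction is 0.9999997996.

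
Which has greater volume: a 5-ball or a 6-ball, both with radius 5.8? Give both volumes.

V_5(5.8) ≈ 34549.2. V_6(5.8) ≈ 196728. The 6-ball is larger.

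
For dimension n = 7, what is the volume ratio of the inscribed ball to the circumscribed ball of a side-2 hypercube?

The radii are 2/2 and 2√7/2, so the volume ratio is (1/√7)^7 = 7^{-7/2} ≈ 0.00110194.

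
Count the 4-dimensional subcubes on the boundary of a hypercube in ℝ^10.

Number of 4-faces = C(10,4) · 2^(10-4) = 210 · 64 = 13440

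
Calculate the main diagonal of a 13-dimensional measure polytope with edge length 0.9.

d = √(0.9² + 0.9² + ... + 0.9²) [13 terms] = √(13·0.9²) = 0.9√13 ≈ 3.245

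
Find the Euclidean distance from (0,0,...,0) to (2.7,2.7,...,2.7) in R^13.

d = √(2.7² + 2.7² + ... + 2.7²) [13 terms] = √(13·2.7²) = 2.7√13 ≈ 9.73499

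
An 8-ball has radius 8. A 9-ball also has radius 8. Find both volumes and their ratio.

V_8(8) ≈ 6.80939e+07. V_9(8) ≈ 4.42718e+08. Ratio V_8/V_9 ≈ 0.1538.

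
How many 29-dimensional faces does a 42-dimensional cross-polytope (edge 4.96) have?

Each 29-face is the convex hull of 30 vertices, one chosen as ±e_i from each of 30 distinct axes: 2^30·C(42,30) = 11873562597326323712.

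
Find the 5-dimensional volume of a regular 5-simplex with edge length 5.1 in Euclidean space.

Volume = 5.1^5 · √(6/2^5) / 5! ≈ 12.45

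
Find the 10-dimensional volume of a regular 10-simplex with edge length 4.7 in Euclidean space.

V_10 = √(11) · 4.7^10 / (10! · 2^(10/2)) ≈ 0.150232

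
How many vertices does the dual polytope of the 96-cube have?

The 96-dimensional cross-polytope has 2n = 2·96 = 192 vertices.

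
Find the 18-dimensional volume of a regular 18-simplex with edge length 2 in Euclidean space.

V = (2^18 / 18!) · √((18+1) / 2^18) ≈ 3.48583e-13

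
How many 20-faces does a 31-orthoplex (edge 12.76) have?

Each 20-face is the convex hull of 21 vertices, one chosen as ±e_i from each of 21 distinct axes: 2^21·C(31,21) = 93013231534080.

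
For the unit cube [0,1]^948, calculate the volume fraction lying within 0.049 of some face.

Shell fraction = 1 - (1-0.098)^948 ≈ 1 - 3.434e-43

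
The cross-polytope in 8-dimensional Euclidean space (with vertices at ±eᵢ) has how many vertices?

The 8-dimensional cross-polytope has 2n = 2·8 = 16 vertices.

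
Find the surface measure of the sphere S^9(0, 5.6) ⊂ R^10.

S_10(5.6) = 2·π^(10/2)·(5.6)^9 / Γ(10/2) ≈ 1.38121e+08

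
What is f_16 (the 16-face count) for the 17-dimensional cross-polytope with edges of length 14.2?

Number of 16-faces = 2^(16+1) · C(17,16+1) = 131072 · 1 = 131072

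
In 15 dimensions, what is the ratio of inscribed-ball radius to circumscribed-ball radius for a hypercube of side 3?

For an n-cube of any side s, the inradius is s/2 and the circumradius is s√n/2, so the ratio is 1/√15 ≈ 0.258199.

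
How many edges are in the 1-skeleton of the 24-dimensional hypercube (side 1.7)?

An n-cube has n·2^(n-1) edges. With n = 24: 24·8388608 = 201326592.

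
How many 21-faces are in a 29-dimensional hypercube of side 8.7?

Choose 21 of 29 axes to span the face (C(29,21) = 4292145 ways), then fix each of the remaining 8 coordinates at one of its two extreme values (2^8 = 256 ways): 4292145·256 = 1098789120.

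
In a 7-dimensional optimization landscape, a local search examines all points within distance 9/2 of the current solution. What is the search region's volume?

Volume = π^{7/2}·(9/2)^7/Γ(9/2) = 1594323·π^3/280 ≈ 176550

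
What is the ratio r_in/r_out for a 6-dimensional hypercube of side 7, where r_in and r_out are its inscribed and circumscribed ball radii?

r_in / r_out = (7/2) / (7√6/2) = 1/√6 ≈ 0.408248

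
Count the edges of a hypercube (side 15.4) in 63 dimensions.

The 63-cube has n·2^(n-1) = 63·2^62 = 63·4611686018427387904 = 290536219160925437952 edges.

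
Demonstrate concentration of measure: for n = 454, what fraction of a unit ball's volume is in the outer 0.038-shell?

1 - (1-0.038)^454 ≈ 0.999999977 ≈ 99.999998%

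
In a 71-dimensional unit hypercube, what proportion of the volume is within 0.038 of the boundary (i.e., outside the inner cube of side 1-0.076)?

The inner cube has side 1-2·0.038 = 0.924 and volume (0.924)^71 ≈ 0.003654, so the shell holds 0.996346 of the volume.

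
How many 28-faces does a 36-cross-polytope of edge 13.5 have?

Number of 28-faces = 2^(28+1) · C(36,28+1) = 536870912 · 8347680 = 4481626574684160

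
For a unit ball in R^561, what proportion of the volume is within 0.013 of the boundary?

1 - (1-0.013)^561 ≈ 0.999351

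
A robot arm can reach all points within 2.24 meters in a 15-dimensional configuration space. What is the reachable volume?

Volume = π^{15/2}·(2.24)^15/Γ(17/2) ≈ 68414.8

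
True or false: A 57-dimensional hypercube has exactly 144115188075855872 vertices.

True. The 57-cube has 2^57 = 144115188075855872 vertices.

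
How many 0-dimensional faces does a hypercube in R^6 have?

Number of 0-faces = C(6,0) · 2^(6-0) = 1 · 64 = 64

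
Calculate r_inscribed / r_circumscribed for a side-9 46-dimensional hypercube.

r_in = 9/2 (half the side); r_out = 9√46/2 (half the diagonal). Ratio = 1/√46 ≈ 0.147442.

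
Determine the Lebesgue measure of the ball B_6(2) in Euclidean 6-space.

The n-ball volume is π^(n/2)·r^n/Γ(n/2+1). With n=6, r=2: V = 32·π^3/3 ≈ 330.734.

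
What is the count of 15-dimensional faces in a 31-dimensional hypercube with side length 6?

f_15(31-cube) = (31 choose 15) · 2^16 = 19696202219520.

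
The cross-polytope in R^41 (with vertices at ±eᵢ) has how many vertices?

The vertices are ±e_1, ..., ±e_41, so there are 2·41 = 82.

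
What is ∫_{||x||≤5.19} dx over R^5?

Volume = π^{5/2}·(5.19)^5/Γ(7/2) ≈ 19821.4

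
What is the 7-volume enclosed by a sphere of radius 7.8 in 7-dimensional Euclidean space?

Volume = π^{7/2}·(7.8)^7/Γ(9/2) ≈ 8.29932e+06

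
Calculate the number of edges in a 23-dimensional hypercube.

Number of 1-faces = C(23,1)·2^(23-1) = 23·4194304 = 96468992.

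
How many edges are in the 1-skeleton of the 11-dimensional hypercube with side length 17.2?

An n-cube has n·2^(n-1) edges. With n = 11: 11·1024 = 11264.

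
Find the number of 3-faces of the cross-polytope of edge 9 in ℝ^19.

f_3(19-orthoplex) = 2^4 · (19 choose 4) = 62016.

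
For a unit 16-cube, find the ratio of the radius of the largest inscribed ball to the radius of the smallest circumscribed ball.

For an n-cube of any side s, the inradius is s/2 and the circumradius is s√n/2, so the ratio is 1/√16 ≈ 0.25.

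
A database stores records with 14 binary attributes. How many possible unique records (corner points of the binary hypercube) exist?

Each vertex is a binary string of length 14, so there are 2^14 = 16384.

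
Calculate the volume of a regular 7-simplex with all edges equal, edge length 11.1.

Volume = 11.1^7 · √(8/2^7) / 7! ≈ 1029.84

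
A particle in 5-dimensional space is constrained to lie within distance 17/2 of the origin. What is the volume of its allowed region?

The n-ball volume is π^(n/2)·r^n/Γ(n/2+1). With n=5, r=17/2: V = 1419857·π^2/60 ≈ 233557.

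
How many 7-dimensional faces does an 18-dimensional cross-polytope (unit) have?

Each 7-face is the convex hull of 8 vertices, one chosen as ±e_i from each of 8 distinct axes: 2^8·C(18,8) = 11202048.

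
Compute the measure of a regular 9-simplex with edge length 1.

For a regular n-simplex with edge a, V = (a^n / n!)·√((n+1)/2^n). With a=1, n=9: V ≈ 3.85125e-07.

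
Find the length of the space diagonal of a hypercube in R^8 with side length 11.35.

Diagonal = √8 · 11.35 ≈ 32.1026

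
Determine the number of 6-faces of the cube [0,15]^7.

Choose 6 of 7 axes to span the face (C(7,6) = 7 ways), then fix each of the remaining 1 coordinate at one of its two extreme values (2^1 = 2 ways): 7·2 = 14.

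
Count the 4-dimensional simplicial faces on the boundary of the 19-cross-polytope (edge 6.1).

Each 4-face is the convex hull of 5 vertices, one chosen as ±e_i from each of 5 distinct axes: 2^5·C(19,5) = 372096.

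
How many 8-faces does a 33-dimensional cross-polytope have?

Each 8-face is the convex hull of 9 vertices, one chosen as ±e_i from each of 9 distinct axes: 2^9·C(33,9) = 19746355200.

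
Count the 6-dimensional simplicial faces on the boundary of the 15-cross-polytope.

f_6(15-orthoplex) = 2^7 · (15 choose 7) = 823680.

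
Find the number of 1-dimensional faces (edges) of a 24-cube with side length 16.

Each of the 2^24 = 16777216 vertices has degree 24; total edges = 24·2^24/2 = 201326592.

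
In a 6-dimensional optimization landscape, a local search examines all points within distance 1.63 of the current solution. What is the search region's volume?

The n-ball volume is π^(n/2)·r^n/Γ(n/2+1). With n=6, r=1.63: V ≈ 96.9224.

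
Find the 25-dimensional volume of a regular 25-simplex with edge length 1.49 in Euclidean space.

V_25 = √(26) · 1.49^25 / (25! · 2^(25/2)) ≈ 1.21234e-24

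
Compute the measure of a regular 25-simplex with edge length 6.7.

For a regular n-simplex with edge a, V = (a^n / n!)·√((n+1)/2^n). With a=6.7, n=25: V ≈ 2.54587e-08.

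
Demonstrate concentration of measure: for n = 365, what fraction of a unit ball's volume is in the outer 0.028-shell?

1 - (1-0.028)^365 ≈ 0.999969 ≈ 99.996851%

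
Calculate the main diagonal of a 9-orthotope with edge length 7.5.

Diagonal = √9 · 7.5 = 22.5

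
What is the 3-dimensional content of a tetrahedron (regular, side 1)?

Volume = (√2/12) · 1³ = 0.117851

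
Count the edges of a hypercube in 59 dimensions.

Number of 1-faces = C(59,1)·2^(59-1) = 59·288230376151711744 = 17005592192950992896.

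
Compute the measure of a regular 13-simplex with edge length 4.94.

Volume = 4.94^13 · √(14/2^13) / 13! ≈ 0.0069269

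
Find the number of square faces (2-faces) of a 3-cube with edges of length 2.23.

An n-cube has C(n,k)·2^(n-k) k-faces. Here C(3,2)·2^1 = 3·2 = 6.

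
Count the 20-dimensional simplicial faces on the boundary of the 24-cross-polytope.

Each 20-face is the convex hull of 21 vertices, one chosen as ±e_i from each of 21 distinct axes: 2^21·C(24,21) = 4244635648.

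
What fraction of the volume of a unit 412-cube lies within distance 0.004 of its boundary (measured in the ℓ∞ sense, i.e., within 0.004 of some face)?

1 - (1 - 2·0.004)^412 = 1 - 0.992^412 ≈ 0.963457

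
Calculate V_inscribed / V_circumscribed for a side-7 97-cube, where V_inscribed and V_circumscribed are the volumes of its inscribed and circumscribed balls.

V_in / V_out = (r_in/r_out)^97 = (1/√97)^97 = 97^(-97/2) ≈ 4.38098e-97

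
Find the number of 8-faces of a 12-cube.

An n-cube has C(n,k)·2^(n-k) k-faces. Here C(12,8)·2^4 = 495·16 = 7920.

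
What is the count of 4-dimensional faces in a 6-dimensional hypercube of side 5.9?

An n-cube has C(n,k)·2^(n-k) k-faces. Here C(6,4)·2^2 = 15·4 = 60.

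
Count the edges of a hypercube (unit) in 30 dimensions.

An n-cube has n·2^(n-1) edges. With n = 30: 30·536870912 = 16106127360.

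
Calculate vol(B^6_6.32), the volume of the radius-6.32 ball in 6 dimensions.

The n-ball volume is π^(n/2)·r^n/Γ(n/2+1). With n=6, r=6.32: V ≈ 329307.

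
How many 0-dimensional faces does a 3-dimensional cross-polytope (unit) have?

f_0(3-orthoplex) = 2^1 · (3 choose 1) = 6.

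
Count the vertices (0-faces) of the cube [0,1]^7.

The 7-cube has 2^7 = 128 vertices.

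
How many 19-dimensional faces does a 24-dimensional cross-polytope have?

f_19(24-orthoplex) = 2^20 · (24 choose 20) = 11142168576.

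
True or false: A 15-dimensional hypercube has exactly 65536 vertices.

False. The 15-cube has 2^15 = 32768 vertices.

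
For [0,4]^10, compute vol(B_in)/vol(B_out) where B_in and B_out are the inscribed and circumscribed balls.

Volume scales as r^n, and r_in/r_out = 1/√10, giving (1/√10)^10 ≈ 1e-05.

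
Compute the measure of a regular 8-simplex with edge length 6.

For a regular n-simplex with edge a, V = (a^n / n!)·√((n+1)/2^n). With a=6, n=8: V ≈ 7.81071.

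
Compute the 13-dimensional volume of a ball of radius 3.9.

V_13(3.9) = π^(13/2) · (3.9)^13 / Γ(13/2 + 1) ≈ 4.39725e+07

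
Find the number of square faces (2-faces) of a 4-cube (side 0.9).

An n-cube has C(n,k)·2^(n-k) k-faces. Here C(4,2)·2^2 = 6·4 = 24.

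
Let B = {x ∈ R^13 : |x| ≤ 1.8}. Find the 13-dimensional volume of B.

V_13(1.8) = π^(13/2) · (1.8)^13 / Γ(13/2 + 1) ≈ 1896.2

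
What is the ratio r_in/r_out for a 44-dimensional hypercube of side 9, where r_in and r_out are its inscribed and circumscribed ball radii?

r_in = 9/2 (half the side); r_out = 9√44/2 (half the diagonal). Ratio = 1/√44 ≈ 0.150756.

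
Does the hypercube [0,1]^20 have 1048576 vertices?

True. The 20-cube has 2^20 = 1048576 vertices.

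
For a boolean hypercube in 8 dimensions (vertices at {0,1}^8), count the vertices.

Each vertex is a binary string of length 8, so there are 2^8 = 256.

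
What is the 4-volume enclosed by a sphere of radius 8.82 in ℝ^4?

Volume = π^{4/2}·(8.82)^4/Γ(3) ≈ 29863.7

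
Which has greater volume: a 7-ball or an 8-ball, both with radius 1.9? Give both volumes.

V_7(1.9) ≈ 422.333. V_8(1.9) ≈ 689.314. The 8-ball is larger.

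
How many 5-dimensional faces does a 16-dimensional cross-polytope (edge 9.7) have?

f_5(16-orthoplex) = 2^6 · (16 choose 6) = 512512.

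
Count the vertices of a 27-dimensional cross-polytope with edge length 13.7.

The 27-dimensional cross-polytope has 2n = 2·27 = 54 vertices.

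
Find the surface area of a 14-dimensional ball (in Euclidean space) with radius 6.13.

The surface area of an n-ball is 2π^(n/2) r^(n-1) / Γ(n/2). For n=14, r=6.13: 1.44788e+11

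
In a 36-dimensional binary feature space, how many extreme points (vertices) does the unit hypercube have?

Each vertex is a binary string of length 36, so there are 2^36 = 68719476736.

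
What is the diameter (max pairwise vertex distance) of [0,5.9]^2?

The space diagonal of an n-cube of side s is s√n. Here 5.9·√2 ≈ 8.34386.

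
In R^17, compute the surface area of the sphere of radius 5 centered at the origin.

S_17(5) = 2·π^(17/2)·(5)^16 / Γ(17/2) = 3125000000000·π^8/81081 ≈ 3.65704e+11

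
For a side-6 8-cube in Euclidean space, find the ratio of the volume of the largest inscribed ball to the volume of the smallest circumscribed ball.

The radii are 6/2 and 6√8/2, so the volume ratio is (1/√8)^8 = 8^{-8/2} ≈ 0.000244141.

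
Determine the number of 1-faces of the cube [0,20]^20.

An n-cube has C(n,k)·2^(n-k) k-faces. Here C(20,1)·2^19 = 20·524288 = 10485760.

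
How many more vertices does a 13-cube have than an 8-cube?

The 13-cube has 2^13 = 8192 vertices. The 8-cube has 2^8 = 256 vertices. Difference: 8192 - 256 = 7936.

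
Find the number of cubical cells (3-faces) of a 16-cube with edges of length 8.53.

An n-cube has C(n,k)·2^(n-k) k-faces. Here C(16,3)·2^13 = 560·8192 = 4587520.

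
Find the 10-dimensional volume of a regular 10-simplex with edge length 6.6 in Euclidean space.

V = (6.6^10 / 10!) · √((10+1) / 2^10) ≈ 4.47943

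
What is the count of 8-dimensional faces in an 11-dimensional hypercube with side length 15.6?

Number of 8-faces = C(11,8) · 2^(11-8) = 165 · 8 = 1320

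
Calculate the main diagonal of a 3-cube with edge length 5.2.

d = √(5.2² + 5.2² + ... + 5.2²) [3 terms] = √(3·5.2²) = 5.2√3 ≈ 9.00666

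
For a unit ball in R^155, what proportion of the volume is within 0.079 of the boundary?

Shell fraction = 1 - (1-0.079)^155 ≈ 0.9999971144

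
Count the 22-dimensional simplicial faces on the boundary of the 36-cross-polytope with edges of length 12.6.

f_22(36-orthoplex) = 2^23 · (36 choose 23) = 19384308124876800.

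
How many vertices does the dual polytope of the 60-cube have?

An n-cross-polytope has 2n vertices; here n = 60, giving 120.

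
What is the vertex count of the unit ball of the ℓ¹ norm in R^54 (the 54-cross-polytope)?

The vertices are ±e_1, ..., ±e_54, so there are 2·54 = 108.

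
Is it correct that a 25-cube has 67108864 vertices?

False. The 25-cube has 2^25 = 33554432 vertices.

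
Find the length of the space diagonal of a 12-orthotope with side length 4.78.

||(4.78,4.78,...,4.78)|| = √(12)·4.78 ≈ 16.5584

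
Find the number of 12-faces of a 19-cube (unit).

Choose 12 of 19 axes to span the face (C(19,12) = 50388 ways), then fix each of the remaining 7 coordinates at one of its two extreme values (2^7 = 128 ways): 50388·128 = 6449664.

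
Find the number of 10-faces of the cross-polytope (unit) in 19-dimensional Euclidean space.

f_10(19-orthoplex) = 2^11 · (19 choose 11) = 154791936.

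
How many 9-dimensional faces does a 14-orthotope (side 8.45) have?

Choose 9 of 14 axes to span the face (C(14,9) = 2002 ways), then fix each of the remaining 5 coordinates at one of its two extreme values (2^5 = 32 ways): 2002·32 = 64064.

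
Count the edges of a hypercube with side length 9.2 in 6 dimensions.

Each of the 2^6 = 64 vertices has degree 6; total edges = 6·2^6/2 = 192.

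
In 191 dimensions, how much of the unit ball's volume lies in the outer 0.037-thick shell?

1 - (1-0.037)^191 ≈ 0.999254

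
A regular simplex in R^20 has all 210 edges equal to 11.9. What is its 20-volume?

V_20 = √(21) · 11.9^20 / (20! · 2^(20/2)) ≈ 5.96519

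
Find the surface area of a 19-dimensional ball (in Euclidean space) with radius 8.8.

|∂B_19(8.8)| ≈ 8.87215e+16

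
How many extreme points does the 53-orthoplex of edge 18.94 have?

An n-cross-polytope has 2n vertices; here n = 53, giving 106.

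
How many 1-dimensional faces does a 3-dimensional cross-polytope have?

f_1(3-orthoplex) = 2^2 · (3 choose 2) = 12.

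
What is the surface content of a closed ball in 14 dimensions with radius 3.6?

S = n·V_n(r)/r = 14·V_14(3.6)/3.6 (volume-to-surface relation), giving 1.43113e+08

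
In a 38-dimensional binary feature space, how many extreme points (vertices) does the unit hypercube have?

An n-cube has 2^n vertices; for n = 38 that is 2^38 = 274877906944.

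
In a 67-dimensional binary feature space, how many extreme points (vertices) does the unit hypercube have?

Each vertex is a binary string of length 67, so there are 2^67 = 147573952589676412928.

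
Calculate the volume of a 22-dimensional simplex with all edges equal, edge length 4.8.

For a regular n-simplex with edge a, V = (a^n / n!)·√((n+1)/2^n). With a=4.8, n=22: V ≈ 2.02337e-09.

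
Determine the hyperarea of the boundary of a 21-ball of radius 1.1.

|∂B_21(1.1)| ≈ 1.9707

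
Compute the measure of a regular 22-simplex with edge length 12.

Volume = 12^22 · √(23/2^22) / 22! ≈ 1.15015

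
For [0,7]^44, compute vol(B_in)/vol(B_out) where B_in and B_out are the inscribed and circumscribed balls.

Volume scales as r^n, and r_in/r_out = 1/√44, giving (1/√44)^44 ≈ 6.98299e-37.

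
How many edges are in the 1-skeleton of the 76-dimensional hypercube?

An n-cube has n·2^(n-1) edges. With n = 76: 76·37778931862957161709568 = 2871198821584744289927168.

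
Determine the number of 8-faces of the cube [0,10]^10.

An n-cube has C(n,k)·2^(n-k) k-faces. Here C(10,8)·2^2 = 45·4 = 180.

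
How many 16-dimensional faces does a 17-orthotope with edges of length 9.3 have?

f_16(17-cube) = (17 choose 16) · 2^1 = 34.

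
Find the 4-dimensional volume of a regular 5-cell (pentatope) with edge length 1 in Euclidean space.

V = (1^4 / 4!) · √((4+1) / 2^4) ≈ 0.0232924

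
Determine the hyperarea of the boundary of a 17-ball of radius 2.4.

S = n·V_n(r)/r = 17·V_17(2.4)/2.4 (volume-to-surface relation), giving 2.90395e+06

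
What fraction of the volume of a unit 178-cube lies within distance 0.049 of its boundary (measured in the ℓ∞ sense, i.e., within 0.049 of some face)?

1 - (1 - 2·0.049)^178 = 1 - 0.902^178 ≈ 0.9999999894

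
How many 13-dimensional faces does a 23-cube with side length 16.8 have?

f_13(23-cube) = (23 choose 13) · 2^10 = 1171523584.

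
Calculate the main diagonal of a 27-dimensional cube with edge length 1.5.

||(1.5,1.5,...,1.5)|| = √(27)·1.5 ≈ 7.79423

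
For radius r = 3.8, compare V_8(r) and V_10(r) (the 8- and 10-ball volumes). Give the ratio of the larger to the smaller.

V_8(3.8) ≈ 176464, V_10(3.8) ≈ 1.60105e+06. The 10-ball is larger by a factor of 9.073.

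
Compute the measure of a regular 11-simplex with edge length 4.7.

V_11 = √(12) · 4.7^11 / (11! · 2^(11/2)) ≈ 0.0474074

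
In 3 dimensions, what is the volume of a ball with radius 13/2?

Volume = π^{3/2}·(13/2)^3/Γ(5/2) = 2197·π/6 ≈ 1150.35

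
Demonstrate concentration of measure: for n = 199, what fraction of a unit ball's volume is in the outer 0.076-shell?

1 - (1-0.076)^199 ≈ 0.9999998525 ≈ 99.999985%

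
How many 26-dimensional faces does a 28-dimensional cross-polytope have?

Each 26-face is the convex hull of 27 vertices, one chosen as ±e_i from each of 27 distinct axes: 2^27·C(28,27) = 3758096384.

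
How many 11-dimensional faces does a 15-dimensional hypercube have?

f_11(15-cube) = (15 choose 11) · 2^4 = 21840.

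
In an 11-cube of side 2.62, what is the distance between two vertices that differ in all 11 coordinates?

||(2.62,2.62,...,2.62)|| = √(11)·2.62 ≈ 8.68956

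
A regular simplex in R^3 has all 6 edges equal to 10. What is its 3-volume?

Volume = (√2/12) · 10³ = 117.851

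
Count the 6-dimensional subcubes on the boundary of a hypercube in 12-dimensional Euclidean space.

f_6(12-cube) = (12 choose 6) · 2^6 = 59136.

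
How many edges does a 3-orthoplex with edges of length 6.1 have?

Number of 1-faces = 2^(1+1) · C(3,1+1) = 4 · 3 = 12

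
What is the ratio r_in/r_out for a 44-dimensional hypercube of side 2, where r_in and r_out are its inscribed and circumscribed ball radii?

r_in / r_out = (2/2) / (2√44/2) = 1/√44 ≈ 0.150756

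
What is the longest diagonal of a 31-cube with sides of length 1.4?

||(1.4,1.4,...,1.4)|| = √(31)·1.4 ≈ 7.79487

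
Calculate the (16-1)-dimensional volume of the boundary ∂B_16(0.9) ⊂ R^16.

|∂B_16(0.9)| ≈ 0.77524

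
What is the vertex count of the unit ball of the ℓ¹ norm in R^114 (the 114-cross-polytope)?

An n-cross-polytope has 2n vertices; here n = 114, giving 228.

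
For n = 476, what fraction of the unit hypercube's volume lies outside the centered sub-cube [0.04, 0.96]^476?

1 - (1 - 2·0.04)^476 = 1 - 0.92^476 ≈ 1 - 5.794e-18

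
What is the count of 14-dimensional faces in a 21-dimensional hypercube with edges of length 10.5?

f_14(21-cube) = (21 choose 14) · 2^7 = 14883840.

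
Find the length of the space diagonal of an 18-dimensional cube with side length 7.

The space diagonal of an n-cube of side s is s√n. Here 7·√18 ≈ 29.6985.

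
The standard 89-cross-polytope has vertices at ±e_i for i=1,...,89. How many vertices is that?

An n-cross-polytope has 2n vertices; here n = 89, giving 178.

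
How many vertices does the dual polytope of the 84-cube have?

The 84-dimensional cross-polytope has 2n = 2·84 = 168 vertices.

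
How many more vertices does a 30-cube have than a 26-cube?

The 30-cube has 2^30 = 1073741824 vertices. The 26-cube has 2^26 = 67108864 vertices. Difference: 1073741824 - 67108864 = 1006632960.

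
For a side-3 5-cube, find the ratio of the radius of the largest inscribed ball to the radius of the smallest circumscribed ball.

Ratio = (s/2)/(s√5/2) = 5^(-1/2) ≈ 0.447214.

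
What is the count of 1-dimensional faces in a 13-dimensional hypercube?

An n-cube has C(n,k)·2^(n-k) k-faces. Here C(13,1)·2^12 = 13·4096 = 53248.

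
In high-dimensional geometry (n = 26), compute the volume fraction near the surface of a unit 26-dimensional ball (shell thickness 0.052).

1 - (1-0.052)^26 ≈ 0.750531 ≈ 75.05%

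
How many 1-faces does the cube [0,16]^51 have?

Each of the 2^51 = 2251799813685248 vertices has degree 51; total edges = 51·2^51/2 = 57420895248973824.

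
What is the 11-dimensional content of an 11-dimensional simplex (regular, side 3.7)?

V = (3.7^11 / 11!) · √((11+1) / 2^11) ≈ 0.00341184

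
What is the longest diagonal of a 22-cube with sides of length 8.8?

||(8.8,8.8,...,8.8)|| = √(22)·8.8 ≈ 41.2757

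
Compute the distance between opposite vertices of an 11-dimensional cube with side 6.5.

d = √(6.5² + 6.5² + ... + 6.5²) [11 terms] = √(11·6.5²) = 6.5√11 ≈ 21.5581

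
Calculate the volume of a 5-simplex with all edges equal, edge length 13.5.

For a regular n-simplex with edge a, V = (a^n / n!)·√((n+1)/2^n). With a=13.5, n=5: V ≈ 1618.04.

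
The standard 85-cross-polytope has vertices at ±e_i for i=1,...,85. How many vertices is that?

The 85-dimensional cross-polytope has 2n = 2·85 = 170 vertices.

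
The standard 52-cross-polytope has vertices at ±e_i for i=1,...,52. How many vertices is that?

The vertices are ±e_1, ..., ±e_52, so there are 2·52 = 104.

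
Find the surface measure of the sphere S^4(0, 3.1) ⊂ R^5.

|∂B_5(3.1)| ≈ 2430.61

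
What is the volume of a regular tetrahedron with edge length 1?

Volume = (√2/12) · 1³ = 0.117851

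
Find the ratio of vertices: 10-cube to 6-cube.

The 10-cube has 2^10 = 1024 vertices. The 6-cube has 2^6 = 64 vertices. Ratio: 1024/64 = 16.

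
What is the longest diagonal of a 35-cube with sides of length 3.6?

Diagonal = √35 · 3.6 ≈ 21.2979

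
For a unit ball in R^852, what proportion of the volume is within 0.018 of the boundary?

1 - (1-0.018)^852 ≈ 0.9999998099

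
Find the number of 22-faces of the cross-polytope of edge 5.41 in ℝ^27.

An n-cross-polytope has 2^(k+1)·C(n,k+1) k-faces. Here 2^23·C(27,23) = 8388608·17550 = 147220070400.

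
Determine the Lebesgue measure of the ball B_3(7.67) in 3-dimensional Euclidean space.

The n-ball volume is π^(n/2)·r^n/Γ(n/2+1). With n=3, r=7.67: V ≈ 1890.06.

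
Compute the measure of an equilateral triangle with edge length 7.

Area = (√3/4) · 7² = 21.2176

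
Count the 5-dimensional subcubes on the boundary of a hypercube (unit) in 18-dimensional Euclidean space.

Number of 5-faces = C(18,5) · 2^(18-5) = 8568 · 8192 = 70189056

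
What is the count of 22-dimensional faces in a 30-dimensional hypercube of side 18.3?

An n-cube has C(n,k)·2^(n-k) k-faces. Here C(30,22)·2^8 = 5852925·256 = 1498348800.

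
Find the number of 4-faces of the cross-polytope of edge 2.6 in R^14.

An n-cross-polytope has 2^(k+1)·C(n,k+1) k-faces. Here 2^5·C(14,5) = 32·2002 = 64064.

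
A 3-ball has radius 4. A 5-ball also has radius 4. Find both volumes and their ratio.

V_3(4) ≈ 268.083. V_5(4) ≈ 5390.12. Ratio V_3/V_5 ≈ 0.04974.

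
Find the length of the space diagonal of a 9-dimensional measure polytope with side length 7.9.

Diagonal = √9 · 7.9 = 23.7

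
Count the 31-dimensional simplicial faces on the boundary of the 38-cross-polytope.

Each 31-face is the convex hull of 32 vertices, one chosen as ±e_i from each of 32 distinct axes: 2^32·C(38,32) = 11857034609688576.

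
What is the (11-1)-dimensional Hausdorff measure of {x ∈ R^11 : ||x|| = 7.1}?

S_11(7.1) = 2·π^(11/2)·(7.1)^10 / Γ(11/2) ≈ 6.74654e+09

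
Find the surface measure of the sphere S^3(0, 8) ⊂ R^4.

|∂B_4(8)| = 1024·π^2 ≈ 10106.5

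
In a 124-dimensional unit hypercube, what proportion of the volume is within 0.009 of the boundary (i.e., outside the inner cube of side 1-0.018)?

1 - (1 - 2·0.009)^124 = 1 - 0.982^124 ≈ 0.894846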